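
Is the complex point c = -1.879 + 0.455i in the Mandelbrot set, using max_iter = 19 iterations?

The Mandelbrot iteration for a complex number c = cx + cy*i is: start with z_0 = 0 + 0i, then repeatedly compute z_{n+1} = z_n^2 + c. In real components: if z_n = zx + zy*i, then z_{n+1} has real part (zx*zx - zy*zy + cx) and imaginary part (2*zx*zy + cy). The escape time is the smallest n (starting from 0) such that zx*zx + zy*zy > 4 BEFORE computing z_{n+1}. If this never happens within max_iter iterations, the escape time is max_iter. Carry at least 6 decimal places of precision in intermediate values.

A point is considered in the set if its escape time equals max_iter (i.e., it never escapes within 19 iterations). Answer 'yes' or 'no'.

z_0 = 0 + 0i, c = -1.8790 + 0.4550i
Iter 1: z = -1.8790 + 0.4550i, |z|^2 = 3.7377
Iter 2: z = 1.4446 + -1.2549i, |z|^2 = 3.6617
Iter 3: z = -1.3668 + -3.1707i, |z|^2 = 11.9214
Escaped at iteration 3

Answer: no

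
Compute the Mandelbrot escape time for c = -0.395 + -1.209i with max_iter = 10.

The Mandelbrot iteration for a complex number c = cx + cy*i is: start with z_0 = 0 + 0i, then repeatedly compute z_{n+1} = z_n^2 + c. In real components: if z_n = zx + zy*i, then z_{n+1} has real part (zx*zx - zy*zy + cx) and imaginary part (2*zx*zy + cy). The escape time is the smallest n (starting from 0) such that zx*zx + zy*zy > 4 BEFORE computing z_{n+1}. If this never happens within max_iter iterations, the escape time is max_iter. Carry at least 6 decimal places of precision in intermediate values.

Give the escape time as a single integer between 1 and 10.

z_0 = 0 + 0i, c = -0.3950 + -1.2090i
Iter 1: z = -0.3950 + -1.2090i, |z|^2 = 1.6177
Iter 2: z = -1.7007 + -0.2539i, |z|^2 = 2.9567
Iter 3: z = 2.4328 + -0.3454i, |z|^2 = 6.0377
Escaped at iteration 3

Answer: 3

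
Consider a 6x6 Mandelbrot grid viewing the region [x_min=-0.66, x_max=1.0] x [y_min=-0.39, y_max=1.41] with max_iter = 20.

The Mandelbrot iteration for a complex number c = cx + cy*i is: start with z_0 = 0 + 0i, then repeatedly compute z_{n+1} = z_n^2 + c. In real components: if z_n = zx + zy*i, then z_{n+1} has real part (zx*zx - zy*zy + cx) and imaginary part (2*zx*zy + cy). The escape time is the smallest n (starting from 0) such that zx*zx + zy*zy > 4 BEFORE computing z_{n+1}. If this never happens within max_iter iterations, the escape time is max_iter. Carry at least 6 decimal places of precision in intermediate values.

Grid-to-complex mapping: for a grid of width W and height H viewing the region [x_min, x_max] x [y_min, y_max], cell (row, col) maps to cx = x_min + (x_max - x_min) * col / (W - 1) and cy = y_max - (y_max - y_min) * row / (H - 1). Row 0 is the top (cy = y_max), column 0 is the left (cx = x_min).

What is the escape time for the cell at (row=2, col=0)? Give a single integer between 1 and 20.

Answer: 6

Derivation:
z_0 = 0 + 0i, c = -0.6600 + 0.6900i
Iter 1: z = -0.6600 + 0.6900i, |z|^2 = 0.9117
Iter 2: z = -0.7005 + -0.2208i, |z|^2 = 0.5395
Iter 3: z = -0.2181 + 0.9993i, |z|^2 = 1.0462
Iter 4: z = -1.6111 + 0.2542i, |z|^2 = 2.6604
Iter 5: z = 1.8711 + -0.1290i, |z|^2 = 3.5178
Iter 6: z = 2.8245 + 0.2071i, |z|^2 = 8.0209
Escaped at iteration 6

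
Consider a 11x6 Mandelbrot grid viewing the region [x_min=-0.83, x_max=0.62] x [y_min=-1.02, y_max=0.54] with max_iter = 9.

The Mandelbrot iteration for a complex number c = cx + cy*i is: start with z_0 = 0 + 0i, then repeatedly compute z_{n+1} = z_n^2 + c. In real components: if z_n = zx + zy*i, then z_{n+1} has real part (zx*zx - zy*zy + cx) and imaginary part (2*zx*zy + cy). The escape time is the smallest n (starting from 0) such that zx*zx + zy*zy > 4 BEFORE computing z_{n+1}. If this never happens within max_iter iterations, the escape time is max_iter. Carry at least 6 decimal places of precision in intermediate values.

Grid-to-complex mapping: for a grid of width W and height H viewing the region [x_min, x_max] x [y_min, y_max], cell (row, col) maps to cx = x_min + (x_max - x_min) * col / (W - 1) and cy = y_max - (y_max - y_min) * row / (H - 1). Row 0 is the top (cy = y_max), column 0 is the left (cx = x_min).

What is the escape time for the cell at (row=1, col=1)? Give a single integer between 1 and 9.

z_0 = 0 + 0i, c = -0.6850 + 0.2280i
Iter 1: z = -0.6850 + 0.2280i, |z|^2 = 0.5212
Iter 2: z = -0.2678 + -0.0844i, |z|^2 = 0.0788
Iter 3: z = -0.6204 + 0.2732i, |z|^2 = 0.4595
Iter 4: z = -0.3747 + -0.1110i, |z|^2 = 0.1527
Iter 5: z = -0.5569 + 0.3112i, |z|^2 = 0.4070
Iter 6: z = -0.4717 + -0.1186i, |z|^2 = 0.2365
Iter 7: z = -0.4766 + 0.3399i, |z|^2 = 0.3426
Iter 8: z = -0.5734 + -0.0959i, |z|^2 = 0.3380

Answer: 9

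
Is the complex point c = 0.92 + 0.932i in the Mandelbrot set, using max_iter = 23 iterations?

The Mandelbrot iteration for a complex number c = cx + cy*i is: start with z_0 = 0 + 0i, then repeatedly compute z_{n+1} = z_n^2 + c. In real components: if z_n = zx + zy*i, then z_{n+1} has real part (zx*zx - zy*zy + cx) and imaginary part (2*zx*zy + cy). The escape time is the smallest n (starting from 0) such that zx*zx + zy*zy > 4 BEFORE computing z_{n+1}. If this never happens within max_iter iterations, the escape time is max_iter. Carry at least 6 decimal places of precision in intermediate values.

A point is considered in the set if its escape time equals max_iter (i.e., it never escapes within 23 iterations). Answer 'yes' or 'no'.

Answer: no

Derivation:
z_0 = 0 + 0i, c = 0.9200 + 0.9320i
Iter 1: z = 0.9200 + 0.9320i, |z|^2 = 1.7150
Iter 2: z = 0.8978 + 2.6469i, |z|^2 = 7.8120
Escaped at iteration 2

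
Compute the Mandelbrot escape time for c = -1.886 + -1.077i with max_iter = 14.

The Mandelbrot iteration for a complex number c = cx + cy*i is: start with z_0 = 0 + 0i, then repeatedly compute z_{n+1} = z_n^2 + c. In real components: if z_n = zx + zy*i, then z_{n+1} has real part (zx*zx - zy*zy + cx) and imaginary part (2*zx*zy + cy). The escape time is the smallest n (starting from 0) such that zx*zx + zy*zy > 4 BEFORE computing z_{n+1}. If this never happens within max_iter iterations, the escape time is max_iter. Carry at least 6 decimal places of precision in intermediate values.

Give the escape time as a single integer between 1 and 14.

z_0 = 0 + 0i, c = -1.8860 + -1.0770i
Iter 1: z = -1.8860 + -1.0770i, |z|^2 = 4.7169
Escaped at iteration 1

Answer: 1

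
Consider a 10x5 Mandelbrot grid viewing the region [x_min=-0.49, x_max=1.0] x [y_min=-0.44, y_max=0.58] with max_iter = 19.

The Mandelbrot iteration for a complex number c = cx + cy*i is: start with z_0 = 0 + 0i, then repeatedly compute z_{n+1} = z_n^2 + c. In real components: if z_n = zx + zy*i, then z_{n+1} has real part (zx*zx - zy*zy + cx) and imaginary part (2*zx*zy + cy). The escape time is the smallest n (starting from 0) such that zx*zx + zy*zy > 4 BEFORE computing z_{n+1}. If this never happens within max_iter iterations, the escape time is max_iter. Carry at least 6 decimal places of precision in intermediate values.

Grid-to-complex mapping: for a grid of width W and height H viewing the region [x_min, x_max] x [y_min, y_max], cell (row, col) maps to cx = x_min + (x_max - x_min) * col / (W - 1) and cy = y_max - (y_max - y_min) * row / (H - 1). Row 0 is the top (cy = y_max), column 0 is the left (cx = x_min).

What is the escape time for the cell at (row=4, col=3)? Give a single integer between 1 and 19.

z_0 = 0 + 0i, c = 0.0067 + -0.4400i
Iter 1: z = 0.0067 + -0.4400i, |z|^2 = 0.1936
Iter 2: z = -0.1869 + -0.4459i, |z|^2 = 0.2337
Iter 3: z = -0.1572 + -0.2733i, |z|^2 = 0.0994
Iter 4: z = -0.0433 + -0.3541i, |z|^2 = 0.1272
Iter 5: z = -0.1168 + -0.4093i, |z|^2 = 0.1812
Iter 6: z = -0.1472 + -0.3444i, |z|^2 = 0.1403
Iter 7: z = -0.0903 + -0.3386i, |z|^2 = 0.1228
Iter 8: z = -0.0998 + -0.3789i, |z|^2 = 0.1535
Iter 9: z = -0.1269 + -0.3643i, |z|^2 = 0.1489
Iter 10: z = -0.1100 + -0.3475i, |z|^2 = 0.1329
Iter 11: z = -0.1020 + -0.3636i, |z|^2 = 0.1426
Iter 12: z = -0.1151 + -0.3658i, |z|^2 = 0.1471
Iter 13: z = -0.1139 + -0.3558i, |z|^2 = 0.1396
Iter 14: z = -0.1069 + -0.3589i, |z|^2 = 0.1403
Iter 15: z = -0.1107 + -0.3632i, |z|^2 = 0.1442
Iter 16: z = -0.1130 + -0.3596i, |z|^2 = 0.1420
Iter 17: z = -0.1098 + -0.3587i, |z|^2 = 0.1408
Iter 18: z = -0.1100 + -0.3612i, |z|^2 = 0.1426

Answer: 19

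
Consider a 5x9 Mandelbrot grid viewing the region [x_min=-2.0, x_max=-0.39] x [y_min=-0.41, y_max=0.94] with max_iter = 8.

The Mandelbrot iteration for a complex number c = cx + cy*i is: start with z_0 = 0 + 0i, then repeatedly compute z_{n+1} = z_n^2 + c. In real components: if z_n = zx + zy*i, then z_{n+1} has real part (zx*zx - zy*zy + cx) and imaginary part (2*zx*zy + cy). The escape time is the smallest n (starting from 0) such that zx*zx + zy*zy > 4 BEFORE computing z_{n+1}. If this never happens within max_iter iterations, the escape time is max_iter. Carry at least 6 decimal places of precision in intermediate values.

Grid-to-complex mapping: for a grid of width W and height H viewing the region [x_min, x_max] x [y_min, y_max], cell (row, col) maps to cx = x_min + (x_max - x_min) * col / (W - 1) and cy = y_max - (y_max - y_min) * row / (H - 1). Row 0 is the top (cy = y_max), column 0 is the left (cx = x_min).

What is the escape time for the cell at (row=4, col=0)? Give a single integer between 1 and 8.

z_0 = 0 + 0i, c = -2.0000 + 0.2650i
Iter 1: z = -2.0000 + 0.2650i, |z|^2 = 4.0702
Escaped at iteration 1

Answer: 1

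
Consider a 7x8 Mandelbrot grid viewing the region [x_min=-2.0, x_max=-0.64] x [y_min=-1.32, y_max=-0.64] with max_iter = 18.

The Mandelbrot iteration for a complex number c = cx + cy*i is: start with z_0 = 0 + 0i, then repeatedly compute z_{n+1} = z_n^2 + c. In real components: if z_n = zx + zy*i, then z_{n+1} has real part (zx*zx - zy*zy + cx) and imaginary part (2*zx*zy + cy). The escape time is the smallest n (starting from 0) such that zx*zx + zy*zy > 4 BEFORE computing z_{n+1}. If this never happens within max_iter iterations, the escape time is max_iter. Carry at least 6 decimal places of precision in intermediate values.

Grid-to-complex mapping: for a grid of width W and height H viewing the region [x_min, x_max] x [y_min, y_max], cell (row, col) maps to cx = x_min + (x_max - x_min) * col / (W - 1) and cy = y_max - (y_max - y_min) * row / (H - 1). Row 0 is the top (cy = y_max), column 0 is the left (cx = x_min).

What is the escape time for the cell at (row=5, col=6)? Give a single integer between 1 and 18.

z_0 = 0 + 0i, c = -0.6400 + -1.1257i
Iter 1: z = -0.6400 + -1.1257i, |z|^2 = 1.6768
Iter 2: z = -1.4976 + 0.3152i, |z|^2 = 2.3423
Iter 3: z = 1.5036 + -2.0698i, |z|^2 = 6.5448
Escaped at iteration 3

Answer: 3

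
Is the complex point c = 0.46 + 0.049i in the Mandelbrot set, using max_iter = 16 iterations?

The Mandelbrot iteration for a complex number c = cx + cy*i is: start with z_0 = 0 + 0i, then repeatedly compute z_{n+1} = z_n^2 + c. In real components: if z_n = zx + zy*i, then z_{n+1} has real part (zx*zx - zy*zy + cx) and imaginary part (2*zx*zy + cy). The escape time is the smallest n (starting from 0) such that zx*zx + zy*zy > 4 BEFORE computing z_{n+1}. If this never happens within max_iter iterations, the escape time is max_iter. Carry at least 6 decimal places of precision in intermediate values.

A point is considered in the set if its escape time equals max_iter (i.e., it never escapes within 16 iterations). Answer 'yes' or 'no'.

Answer: no

Derivation:
z_0 = 0 + 0i, c = 0.4600 + 0.0490i
Iter 1: z = 0.4600 + 0.0490i, |z|^2 = 0.2140
Iter 2: z = 0.6692 + 0.0941i, |z|^2 = 0.4567
Iter 3: z = 0.8990 + 0.1749i, |z|^2 = 0.8388
Iter 4: z = 1.2376 + 0.3635i, |z|^2 = 1.6637
Iter 5: z = 1.8594 + 0.9487i, |z|^2 = 4.3575
Escaped at iteration 5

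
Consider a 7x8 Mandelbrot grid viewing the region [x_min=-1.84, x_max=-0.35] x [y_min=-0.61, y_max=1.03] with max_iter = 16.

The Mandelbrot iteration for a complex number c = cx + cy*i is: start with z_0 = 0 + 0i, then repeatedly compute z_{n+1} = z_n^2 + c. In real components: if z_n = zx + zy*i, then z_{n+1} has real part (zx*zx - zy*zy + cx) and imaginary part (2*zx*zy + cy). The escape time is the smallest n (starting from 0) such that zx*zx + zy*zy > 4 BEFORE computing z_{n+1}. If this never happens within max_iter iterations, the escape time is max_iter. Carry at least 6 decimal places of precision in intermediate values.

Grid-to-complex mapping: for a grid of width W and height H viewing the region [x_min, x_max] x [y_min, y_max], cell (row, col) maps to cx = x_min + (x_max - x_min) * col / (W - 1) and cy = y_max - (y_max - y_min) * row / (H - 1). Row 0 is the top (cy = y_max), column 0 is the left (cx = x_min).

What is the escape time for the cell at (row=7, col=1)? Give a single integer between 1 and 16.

Answer: 3

Derivation:
z_0 = 0 + 0i, c = -1.5917 + -0.6100i
Iter 1: z = -1.5917 + -0.6100i, |z|^2 = 2.9055
Iter 2: z = 0.5696 + 1.3318i, |z|^2 = 2.0983
Iter 3: z = -3.0410 + 0.9073i, |z|^2 = 10.0707
Escaped at iteration 3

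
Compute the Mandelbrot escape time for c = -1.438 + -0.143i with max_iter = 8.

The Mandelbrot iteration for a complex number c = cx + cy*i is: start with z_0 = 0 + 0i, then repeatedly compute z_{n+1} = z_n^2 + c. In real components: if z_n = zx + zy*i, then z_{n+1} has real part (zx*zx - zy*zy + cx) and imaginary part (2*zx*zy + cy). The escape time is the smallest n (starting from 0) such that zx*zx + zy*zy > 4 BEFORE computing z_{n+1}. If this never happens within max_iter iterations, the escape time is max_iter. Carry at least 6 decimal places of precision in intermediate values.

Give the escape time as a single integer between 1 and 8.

z_0 = 0 + 0i, c = -1.4380 + -0.1430i
Iter 1: z = -1.4380 + -0.1430i, |z|^2 = 2.0883
Iter 2: z = 0.6094 + 0.2683i, |z|^2 = 0.4433
Iter 3: z = -1.1386 + 0.1840i, |z|^2 = 1.3303
Iter 4: z = -0.1754 + -0.5619i, |z|^2 = 0.3465
Iter 5: z = -1.7230 + 0.0541i, |z|^2 = 2.9716
Iter 6: z = 1.5277 + -0.3296i, |z|^2 = 2.4426
Iter 7: z = 0.7874 + -1.1500i, |z|^2 = 1.9425

Answer: 8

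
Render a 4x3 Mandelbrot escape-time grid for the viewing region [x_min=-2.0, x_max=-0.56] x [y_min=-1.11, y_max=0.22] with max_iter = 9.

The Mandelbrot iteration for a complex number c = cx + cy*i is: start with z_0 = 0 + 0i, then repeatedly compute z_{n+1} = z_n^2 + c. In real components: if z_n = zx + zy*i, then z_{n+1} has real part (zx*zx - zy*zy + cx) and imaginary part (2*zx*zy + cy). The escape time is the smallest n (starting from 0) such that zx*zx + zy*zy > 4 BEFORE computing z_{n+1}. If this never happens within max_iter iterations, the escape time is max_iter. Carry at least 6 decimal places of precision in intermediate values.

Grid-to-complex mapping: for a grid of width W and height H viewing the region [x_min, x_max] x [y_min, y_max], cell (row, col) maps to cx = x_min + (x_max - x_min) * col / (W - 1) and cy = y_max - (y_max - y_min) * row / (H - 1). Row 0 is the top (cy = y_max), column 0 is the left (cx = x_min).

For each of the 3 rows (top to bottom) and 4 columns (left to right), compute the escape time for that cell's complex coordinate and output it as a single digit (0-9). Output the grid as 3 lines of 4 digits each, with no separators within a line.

(row=0, col=0): c = -2.0000 + 0.2200i → escape time 1
(row=0, col=1): c = -1.5200 + 0.2200i → escape time 5
(row=0, col=2): c = -1.0400 + 0.2200i → escape time 9
(row=0, col=3): c = -0.5600 + 0.2200i → escape time 9
(row=1, col=0): c = -2.0000 + -0.4450i → escape time 1
(row=1, col=1): c = -1.5200 + -0.4450i → escape time 3
(row=1, col=2): c = -1.0400 + -0.4450i → escape time 5
(row=1, col=3): c = -0.5600 + -0.4450i → escape time 9
(row=2, col=0): c = -2.0000 + -1.1100i → escape time 1
(row=2, col=1): c = -1.5200 + -1.1100i → escape time 2
(row=2, col=2): c = -1.0400 + -1.1100i → escape time 3
(row=2, col=3): c = -0.5600 + -1.1100i → escape time 3

Answer: 1599
1359
1233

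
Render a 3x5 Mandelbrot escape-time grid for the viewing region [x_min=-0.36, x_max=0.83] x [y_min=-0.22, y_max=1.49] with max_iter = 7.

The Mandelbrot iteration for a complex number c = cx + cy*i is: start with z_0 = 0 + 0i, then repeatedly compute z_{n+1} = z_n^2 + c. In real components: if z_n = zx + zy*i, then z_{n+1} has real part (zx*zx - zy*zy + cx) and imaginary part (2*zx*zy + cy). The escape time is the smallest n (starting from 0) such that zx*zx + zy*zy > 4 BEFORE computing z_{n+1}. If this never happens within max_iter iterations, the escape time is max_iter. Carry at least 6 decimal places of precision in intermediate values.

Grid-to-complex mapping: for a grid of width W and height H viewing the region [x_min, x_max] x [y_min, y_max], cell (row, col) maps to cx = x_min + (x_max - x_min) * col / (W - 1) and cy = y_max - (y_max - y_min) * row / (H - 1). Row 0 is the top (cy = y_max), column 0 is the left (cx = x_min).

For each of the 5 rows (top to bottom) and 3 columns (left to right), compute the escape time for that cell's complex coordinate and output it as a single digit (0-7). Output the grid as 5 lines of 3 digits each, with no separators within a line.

Answer: 222
432
772
773
773

Derivation:
(row=0, col=0): c = -0.3600 + 1.4900i → escape time 2
(row=0, col=1): c = 0.2350 + 1.4900i → escape time 2
(row=0, col=2): c = 0.8300 + 1.4900i → escape time 2
(row=1, col=0): c = -0.3600 + 1.0625i → escape time 4
(row=1, col=1): c = 0.2350 + 1.0625i → escape time 3
(row=1, col=2): c = 0.8300 + 1.0625i → escape time 2
(row=2, col=0): c = -0.3600 + 0.6350i → escape time 7
(row=2, col=1): c = 0.2350 + 0.6350i → escape time 7
(row=2, col=2): c = 0.8300 + 0.6350i → escape time 2
(row=3, col=0): c = -0.3600 + 0.2075i → escape time 7
(row=3, col=1): c = 0.2350 + 0.2075i → escape time 7
(row=3, col=2): c = 0.8300 + 0.2075i → escape time 3
(row=4, col=0): c = -0.3600 + -0.2200i → escape time 7
(row=4, col=1): c = 0.2350 + -0.2200i → escape time 7
(row=4, col=2): c = 0.8300 + -0.2200i → escape time 3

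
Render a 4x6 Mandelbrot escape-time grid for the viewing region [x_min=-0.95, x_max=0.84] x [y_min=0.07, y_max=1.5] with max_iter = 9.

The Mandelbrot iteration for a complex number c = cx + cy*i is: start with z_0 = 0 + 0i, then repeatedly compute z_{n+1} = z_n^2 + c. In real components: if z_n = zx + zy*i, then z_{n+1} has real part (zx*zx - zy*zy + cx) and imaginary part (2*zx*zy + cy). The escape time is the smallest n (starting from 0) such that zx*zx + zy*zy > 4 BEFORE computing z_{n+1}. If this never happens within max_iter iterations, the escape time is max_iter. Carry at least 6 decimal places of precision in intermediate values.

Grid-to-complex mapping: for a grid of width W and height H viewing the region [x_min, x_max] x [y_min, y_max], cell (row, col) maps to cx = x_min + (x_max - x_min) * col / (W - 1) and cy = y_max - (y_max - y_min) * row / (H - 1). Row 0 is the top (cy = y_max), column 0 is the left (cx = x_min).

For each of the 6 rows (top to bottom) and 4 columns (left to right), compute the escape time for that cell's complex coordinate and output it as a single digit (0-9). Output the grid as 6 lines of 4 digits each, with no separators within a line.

(row=0, col=0): c = -0.9500 + 1.5000i → escape time 2
(row=0, col=1): c = -0.3533 + 1.5000i → escape time 2
(row=0, col=2): c = 0.2433 + 1.5000i → escape time 2
(row=0, col=3): c = 0.8400 + 1.5000i → escape time 2
(row=1, col=0): c = -0.9500 + 1.2140i → escape time 3
(row=1, col=1): c = -0.3533 + 1.2140i → escape time 3
(row=1, col=2): c = 0.2433 + 1.2140i → escape time 2
(row=1, col=3): c = 0.8400 + 1.2140i → escape time 2
(row=2, col=0): c = -0.9500 + 0.9280i → escape time 3
(row=2, col=1): c = -0.3533 + 0.9280i → escape time 5
(row=2, col=2): c = 0.2433 + 0.9280i → escape time 4
(row=2, col=3): c = 0.8400 + 0.9280i → escape time 2
(row=3, col=0): c = -0.9500 + 0.6420i → escape time 4
(row=3, col=1): c = -0.3533 + 0.6420i → escape time 9
(row=3, col=2): c = 0.2433 + 0.6420i → escape time 8
(row=3, col=3): c = 0.8400 + 0.6420i → escape time 2
(row=4, col=0): c = -0.9500 + 0.3560i → escape time 8
(row=4, col=1): c = -0.3533 + 0.3560i → escape time 9
(row=4, col=2): c = 0.2433 + 0.3560i → escape time 9
(row=4, col=3): c = 0.8400 + 0.3560i → escape time 3
(row=5, col=0): c = -0.9500 + 0.0700i → escape time 9
(row=5, col=1): c = -0.3533 + 0.0700i → escape time 9
(row=5, col=2): c = 0.2433 + 0.0700i → escape time 9
(row=5, col=3): c = 0.8400 + 0.0700i → escape time 3

Answer: 2222
3322
3542
4982
8993
9993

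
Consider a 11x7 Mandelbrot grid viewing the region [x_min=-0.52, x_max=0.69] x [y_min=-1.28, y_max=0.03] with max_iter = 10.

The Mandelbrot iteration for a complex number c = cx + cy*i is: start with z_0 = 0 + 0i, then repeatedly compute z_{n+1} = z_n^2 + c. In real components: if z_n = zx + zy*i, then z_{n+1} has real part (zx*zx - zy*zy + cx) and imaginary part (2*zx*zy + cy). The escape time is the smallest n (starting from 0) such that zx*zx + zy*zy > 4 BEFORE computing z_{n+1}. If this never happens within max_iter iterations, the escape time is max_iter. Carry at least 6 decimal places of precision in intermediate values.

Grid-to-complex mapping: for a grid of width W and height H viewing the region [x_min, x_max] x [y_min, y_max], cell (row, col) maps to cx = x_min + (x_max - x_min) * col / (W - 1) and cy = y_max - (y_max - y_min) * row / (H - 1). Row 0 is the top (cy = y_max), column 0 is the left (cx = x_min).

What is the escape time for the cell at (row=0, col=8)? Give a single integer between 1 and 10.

z_0 = 0 + 0i, c = 0.4480 + 0.0300i
Iter 1: z = 0.4480 + 0.0300i, |z|^2 = 0.2016
Iter 2: z = 0.6478 + 0.0569i, |z|^2 = 0.4229
Iter 3: z = 0.8644 + 0.1037i, |z|^2 = 0.7580
Iter 4: z = 1.1845 + 0.2093i, |z|^2 = 1.4467
Iter 5: z = 1.8072 + 0.5257i, |z|^2 = 3.5422
Iter 6: z = 3.4374 + 1.9302i, |z|^2 = 15.5413
Escaped at iteration 6

Answer: 6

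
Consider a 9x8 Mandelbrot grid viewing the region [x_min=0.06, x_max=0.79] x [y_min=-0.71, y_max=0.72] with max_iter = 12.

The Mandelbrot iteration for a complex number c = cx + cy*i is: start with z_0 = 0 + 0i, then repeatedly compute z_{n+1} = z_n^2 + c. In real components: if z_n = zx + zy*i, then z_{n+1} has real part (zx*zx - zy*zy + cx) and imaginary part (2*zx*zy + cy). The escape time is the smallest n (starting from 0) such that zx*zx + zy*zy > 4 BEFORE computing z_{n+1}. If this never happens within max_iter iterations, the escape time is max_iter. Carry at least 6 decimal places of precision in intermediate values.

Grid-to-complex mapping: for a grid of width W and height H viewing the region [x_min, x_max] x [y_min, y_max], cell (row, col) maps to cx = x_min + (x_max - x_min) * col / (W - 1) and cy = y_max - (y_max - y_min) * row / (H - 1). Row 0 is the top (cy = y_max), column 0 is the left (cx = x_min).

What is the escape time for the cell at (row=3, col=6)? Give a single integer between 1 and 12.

z_0 = 0 + 0i, c = 0.6075 + 0.1071i
Iter 1: z = 0.6075 + 0.1071i, |z|^2 = 0.3805
Iter 2: z = 0.9651 + 0.2373i, |z|^2 = 0.9877
Iter 3: z = 1.4826 + 0.5652i, |z|^2 = 2.5174
Iter 4: z = 2.4860 + 1.7830i, |z|^2 = 9.3594
Escaped at iteration 4

Answer: 4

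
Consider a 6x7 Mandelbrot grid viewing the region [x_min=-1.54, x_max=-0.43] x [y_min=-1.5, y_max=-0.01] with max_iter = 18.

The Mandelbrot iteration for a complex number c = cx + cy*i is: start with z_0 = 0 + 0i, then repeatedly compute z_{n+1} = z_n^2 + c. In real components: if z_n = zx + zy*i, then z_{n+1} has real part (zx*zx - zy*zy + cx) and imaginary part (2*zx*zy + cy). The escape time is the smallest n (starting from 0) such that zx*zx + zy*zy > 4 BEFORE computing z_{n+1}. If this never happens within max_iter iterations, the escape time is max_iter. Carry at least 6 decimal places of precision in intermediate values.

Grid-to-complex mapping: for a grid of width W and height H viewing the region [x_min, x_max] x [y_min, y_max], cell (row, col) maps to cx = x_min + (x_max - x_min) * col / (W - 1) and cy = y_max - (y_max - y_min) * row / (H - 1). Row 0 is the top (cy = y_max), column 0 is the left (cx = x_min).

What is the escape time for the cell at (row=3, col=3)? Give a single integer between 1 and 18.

Answer: 4

Derivation:
z_0 = 0 + 0i, c = -0.8740 + -0.7550i
Iter 1: z = -0.8740 + -0.7550i, |z|^2 = 1.3339
Iter 2: z = -0.6801 + 0.5647i, |z|^2 = 0.7815
Iter 3: z = -0.7303 + -1.5232i, |z|^2 = 2.8536
Iter 4: z = -2.6608 + 1.4699i, |z|^2 = 9.2405
Escaped at iteration 4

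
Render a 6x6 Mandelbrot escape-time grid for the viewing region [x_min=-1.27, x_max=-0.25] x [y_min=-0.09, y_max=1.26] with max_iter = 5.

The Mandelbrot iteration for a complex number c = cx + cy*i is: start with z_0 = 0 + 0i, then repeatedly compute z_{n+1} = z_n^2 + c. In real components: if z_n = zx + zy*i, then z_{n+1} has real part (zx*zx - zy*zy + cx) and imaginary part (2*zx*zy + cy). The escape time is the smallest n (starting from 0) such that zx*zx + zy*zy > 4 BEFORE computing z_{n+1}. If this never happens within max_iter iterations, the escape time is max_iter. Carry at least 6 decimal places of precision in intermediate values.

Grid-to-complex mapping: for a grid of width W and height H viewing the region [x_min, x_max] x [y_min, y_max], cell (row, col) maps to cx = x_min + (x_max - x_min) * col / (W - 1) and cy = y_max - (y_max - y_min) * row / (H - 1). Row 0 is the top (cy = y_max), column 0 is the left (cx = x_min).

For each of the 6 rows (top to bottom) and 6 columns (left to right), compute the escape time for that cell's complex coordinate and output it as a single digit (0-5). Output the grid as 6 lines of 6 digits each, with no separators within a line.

Answer: 223333
333445
334555
555555
555555
555555

Derivation:
(row=0, col=0): c = -1.2700 + 1.2600i → escape time 2
(row=0, col=1): c = -1.0660 + 1.2600i → escape time 2
(row=0, col=2): c = -0.8620 + 1.2600i → escape time 3
(row=0, col=3): c = -0.6580 + 1.2600i → escape time 3
(row=0, col=4): c = -0.4540 + 1.2600i → escape time 3
(row=0, col=5): c = -0.2500 + 1.2600i → escape time 3
(row=1, col=0): c = -1.2700 + 0.9900i → escape time 3
(row=1, col=1): c = -1.0660 + 0.9900i → escape time 3
(row=1, col=2): c = -0.8620 + 0.9900i → escape time 3
(row=1, col=3): c = -0.6580 + 0.9900i → escape time 4
(row=1, col=4): c = -0.4540 + 0.9900i → escape time 4
(row=1, col=5): c = -0.2500 + 0.9900i → escape time 5
(row=2, col=0): c = -1.2700 + 0.7200i → escape time 3
(row=2, col=1): c = -1.0660 + 0.7200i → escape time 3
(row=2, col=2): c = -0.8620 + 0.7200i → escape time 4
(row=2, col=3): c = -0.6580 + 0.7200i → escape time 5
(row=2, col=4): c = -0.4540 + 0.7200i → escape time 5
(row=2, col=5): c = -0.2500 + 0.7200i → escape time 5
(row=3, col=0): c = -1.2700 + 0.4500i → escape time 5
(row=3, col=1): c = -1.0660 + 0.4500i → escape time 5
(row=3, col=2): c = -0.8620 + 0.4500i → escape time 5
(row=3, col=3): c = -0.6580 + 0.4500i → escape time 5
(row=3, col=4): c = -0.4540 + 0.4500i → escape time 5
(row=3, col=5): c = -0.2500 + 0.4500i → escape time 5
(row=4, col=0): c = -1.2700 + 0.1800i → escape time 5
(row=4, col=1): c = -1.0660 + 0.1800i → escape time 5
(row=4, col=2): c = -0.8620 + 0.1800i → escape time 5
(row=4, col=3): c = -0.6580 + 0.1800i → escape time 5
(row=4, col=4): c = -0.4540 + 0.1800i → escape time 5
(row=4, col=5): c = -0.2500 + 0.1800i → escape time 5
(row=5, col=0): c = -1.2700 + -0.0900i → escape time 5
(row=5, col=1): c = -1.0660 + -0.0900i → escape time 5
(row=5, col=2): c = -0.8620 + -0.0900i → escape time 5
(row=5, col=3): c = -0.6580 + -0.0900i → escape time 5
(row=5, col=4): c = -0.4540 + -0.0900i → escape time 5
(row=5, col=5): c = -0.2500 + -0.0900i → escape time 5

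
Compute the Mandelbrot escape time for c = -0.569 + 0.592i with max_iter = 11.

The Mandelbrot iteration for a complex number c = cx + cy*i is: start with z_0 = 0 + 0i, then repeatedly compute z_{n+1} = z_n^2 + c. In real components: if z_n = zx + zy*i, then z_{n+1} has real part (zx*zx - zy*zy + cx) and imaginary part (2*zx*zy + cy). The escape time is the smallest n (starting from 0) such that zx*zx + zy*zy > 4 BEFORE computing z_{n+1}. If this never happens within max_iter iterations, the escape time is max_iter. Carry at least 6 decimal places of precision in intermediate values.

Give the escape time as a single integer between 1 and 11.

z_0 = 0 + 0i, c = -0.5690 + 0.5920i
Iter 1: z = -0.5690 + 0.5920i, |z|^2 = 0.6742
Iter 2: z = -0.5957 + -0.0817i, |z|^2 = 0.3615
Iter 3: z = -0.2208 + 0.6893i, |z|^2 = 0.5239
Iter 4: z = -0.9954 + 0.2876i, |z|^2 = 1.0736
Iter 5: z = 0.3392 + 0.0195i, |z|^2 = 0.1154
Iter 6: z = -0.4543 + 0.6052i, |z|^2 = 0.5727
Iter 7: z = -0.7289 + 0.0420i, |z|^2 = 0.5330
Iter 8: z = -0.0395 + 0.5307i, |z|^2 = 0.2832
Iter 9: z = -0.8491 + 0.5500i, |z|^2 = 1.0235
Iter 10: z = -0.1506 + -0.3421i, |z|^2 = 0.1397

Answer: 11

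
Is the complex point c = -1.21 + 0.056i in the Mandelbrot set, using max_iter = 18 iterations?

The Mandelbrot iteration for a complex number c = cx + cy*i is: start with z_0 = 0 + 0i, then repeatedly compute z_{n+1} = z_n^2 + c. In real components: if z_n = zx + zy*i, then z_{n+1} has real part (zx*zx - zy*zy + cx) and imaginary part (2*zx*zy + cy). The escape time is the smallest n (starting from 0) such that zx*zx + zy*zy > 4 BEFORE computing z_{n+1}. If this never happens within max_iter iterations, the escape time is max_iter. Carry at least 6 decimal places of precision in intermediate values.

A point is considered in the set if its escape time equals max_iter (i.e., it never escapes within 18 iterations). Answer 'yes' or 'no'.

Answer: yes

Derivation:
z_0 = 0 + 0i, c = -1.2100 + 0.0560i
Iter 1: z = -1.2100 + 0.0560i, |z|^2 = 1.4672
Iter 2: z = 0.2510 + -0.0795i, |z|^2 = 0.0693
Iter 3: z = -1.1533 + 0.0161i, |z|^2 = 1.3305
Iter 4: z = 0.1199 + 0.0189i, |z|^2 = 0.0147
Iter 5: z = -1.1960 + 0.0605i, |z|^2 = 1.4340
Iter 6: z = 0.2167 + -0.0888i, |z|^2 = 0.0548
Iter 7: z = -1.1709 + 0.0175i, |z|^2 = 1.3714
Iter 8: z = 0.1608 + 0.0150i, |z|^2 = 0.0261
Iter 9: z = -1.1844 + 0.0608i, |z|^2 = 1.4064
Iter 10: z = 0.1890 + -0.0881i, |z|^2 = 0.0435
Iter 11: z = -1.1820 + 0.0227i, |z|^2 = 1.3977
Iter 12: z = 0.1866 + 0.0023i, |z|^2 = 0.0348
Iter 13: z = -1.1752 + 0.0569i, |z|^2 = 1.3843
Iter 14: z = 0.1678 + -0.0777i, |z|^2 = 0.0342
Iter 15: z = -1.1879 + 0.0299i, |z|^2 = 1.4119
Iter 16: z = 0.2002 + -0.0151i, |z|^2 = 0.0403
Iter 17: z = -1.1702 + 0.0499i, |z|^2 = 1.3718
Did not escape in 18 iterations → in set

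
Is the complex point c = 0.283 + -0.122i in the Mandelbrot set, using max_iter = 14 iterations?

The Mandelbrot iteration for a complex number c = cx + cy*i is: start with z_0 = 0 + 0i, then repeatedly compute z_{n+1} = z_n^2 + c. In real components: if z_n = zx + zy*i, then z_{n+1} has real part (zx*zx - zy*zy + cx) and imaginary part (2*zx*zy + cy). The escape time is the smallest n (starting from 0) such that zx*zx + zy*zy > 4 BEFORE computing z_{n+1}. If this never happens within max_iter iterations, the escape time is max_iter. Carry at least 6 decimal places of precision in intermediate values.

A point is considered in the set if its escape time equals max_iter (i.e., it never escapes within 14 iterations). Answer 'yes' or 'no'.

z_0 = 0 + 0i, c = 0.2830 + -0.1220i
Iter 1: z = 0.2830 + -0.1220i, |z|^2 = 0.0950
Iter 2: z = 0.3482 + -0.1911i, |z|^2 = 0.1577
Iter 3: z = 0.3677 + -0.2551i, |z|^2 = 0.2003
Iter 4: z = 0.3532 + -0.3096i, |z|^2 = 0.2206
Iter 5: z = 0.3119 + -0.3407i, |z|^2 = 0.2133
Iter 6: z = 0.2642 + -0.3345i, |z|^2 = 0.1817
Iter 7: z = 0.2409 + -0.2988i, |z|^2 = 0.1473
Iter 8: z = 0.2518 + -0.2660i, |z|^2 = 0.1341
Iter 9: z = 0.2757 + -0.2559i, |z|^2 = 0.1415
Iter 10: z = 0.2935 + -0.2631i, |z|^2 = 0.1554
Iter 11: z = 0.2999 + -0.2764i, |z|^2 = 0.1664
Iter 12: z = 0.2965 + -0.2878i, |z|^2 = 0.1708
Iter 13: z = 0.2881 + -0.2927i, |z|^2 = 0.1687
Did not escape in 14 iterations → in set

Answer: yes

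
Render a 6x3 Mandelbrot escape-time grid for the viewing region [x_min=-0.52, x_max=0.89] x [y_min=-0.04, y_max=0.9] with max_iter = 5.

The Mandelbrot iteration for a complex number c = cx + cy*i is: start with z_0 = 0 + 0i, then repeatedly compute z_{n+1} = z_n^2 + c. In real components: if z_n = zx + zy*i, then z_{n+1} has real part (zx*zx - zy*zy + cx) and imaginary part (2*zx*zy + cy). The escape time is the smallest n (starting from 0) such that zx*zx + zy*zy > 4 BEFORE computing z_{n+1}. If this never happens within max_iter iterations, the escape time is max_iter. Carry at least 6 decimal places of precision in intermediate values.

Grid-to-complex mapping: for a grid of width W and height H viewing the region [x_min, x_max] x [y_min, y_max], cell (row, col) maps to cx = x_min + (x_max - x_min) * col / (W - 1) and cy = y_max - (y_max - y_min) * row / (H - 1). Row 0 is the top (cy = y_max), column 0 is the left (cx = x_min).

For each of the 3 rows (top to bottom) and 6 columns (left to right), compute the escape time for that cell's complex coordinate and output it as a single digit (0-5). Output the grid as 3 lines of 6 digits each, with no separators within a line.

(row=0, col=0): c = -0.5200 + 0.9000i → escape time 4
(row=0, col=1): c = -0.2380 + 0.9000i → escape time 5
(row=0, col=2): c = 0.0440 + 0.9000i → escape time 5
(row=0, col=3): c = 0.3260 + 0.9000i → escape time 4
(row=0, col=4): c = 0.6080 + 0.9000i → escape time 2
(row=0, col=5): c = 0.8900 + 0.9000i → escape time 2
(row=1, col=0): c = -0.5200 + 0.4300i → escape time 5
(row=1, col=1): c = -0.2380 + 0.4300i → escape time 5
(row=1, col=2): c = 0.0440 + 0.4300i → escape time 5
(row=1, col=3): c = 0.3260 + 0.4300i → escape time 5
(row=1, col=4): c = 0.6080 + 0.4300i → escape time 4
(row=1, col=5): c = 0.8900 + 0.4300i → escape time 3
(row=2, col=0): c = -0.5200 + -0.0400i → escape time 5
(row=2, col=1): c = -0.2380 + -0.0400i → escape time 5
(row=2, col=2): c = 0.0440 + -0.0400i → escape time 5
(row=2, col=3): c = 0.3260 + -0.0400i → escape time 5
(row=2, col=4): c = 0.6080 + -0.0400i → escape time 4
(row=2, col=5): c = 0.8900 + -0.0400i → escape time 3

Answer: 455422
555543
555543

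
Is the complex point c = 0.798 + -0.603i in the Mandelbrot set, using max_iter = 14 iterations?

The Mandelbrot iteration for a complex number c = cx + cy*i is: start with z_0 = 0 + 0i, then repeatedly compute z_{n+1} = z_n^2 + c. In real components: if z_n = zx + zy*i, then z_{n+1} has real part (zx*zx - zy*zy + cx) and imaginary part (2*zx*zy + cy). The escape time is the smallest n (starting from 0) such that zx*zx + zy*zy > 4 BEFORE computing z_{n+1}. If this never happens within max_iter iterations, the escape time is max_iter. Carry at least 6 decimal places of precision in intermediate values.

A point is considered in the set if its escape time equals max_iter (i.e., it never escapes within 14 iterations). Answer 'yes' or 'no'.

z_0 = 0 + 0i, c = 0.7980 + -0.6030i
Iter 1: z = 0.7980 + -0.6030i, |z|^2 = 1.0004
Iter 2: z = 1.0712 + -1.5654i, |z|^2 = 3.5979
Iter 3: z = -0.5050 + -3.9567i, |z|^2 = 15.9103
Escaped at iteration 3

Answer: no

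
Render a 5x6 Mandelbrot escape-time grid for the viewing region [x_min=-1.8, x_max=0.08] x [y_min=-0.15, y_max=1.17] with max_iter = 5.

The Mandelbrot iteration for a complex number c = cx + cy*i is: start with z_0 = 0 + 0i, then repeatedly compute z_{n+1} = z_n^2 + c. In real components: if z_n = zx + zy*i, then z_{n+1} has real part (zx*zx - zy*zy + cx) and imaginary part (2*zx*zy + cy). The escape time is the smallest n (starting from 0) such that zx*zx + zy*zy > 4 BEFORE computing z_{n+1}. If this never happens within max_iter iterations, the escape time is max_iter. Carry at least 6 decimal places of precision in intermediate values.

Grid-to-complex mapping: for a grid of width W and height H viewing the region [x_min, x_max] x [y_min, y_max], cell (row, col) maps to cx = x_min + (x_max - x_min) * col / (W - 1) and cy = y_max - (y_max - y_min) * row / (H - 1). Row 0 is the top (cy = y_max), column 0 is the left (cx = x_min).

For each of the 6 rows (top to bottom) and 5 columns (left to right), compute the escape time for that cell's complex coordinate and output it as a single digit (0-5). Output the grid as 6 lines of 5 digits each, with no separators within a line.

Answer: 12333
13355
33555
35555
45555
45555

Derivation:
(row=0, col=0): c = -1.8000 + 1.1700i → escape time 1
(row=0, col=1): c = -1.3300 + 1.1700i → escape time 2
(row=0, col=2): c = -0.8600 + 1.1700i → escape time 3
(row=0, col=3): c = -0.3900 + 1.1700i → escape time 3
(row=0, col=4): c = 0.0800 + 1.1700i → escape time 3
(row=1, col=0): c = -1.8000 + 0.9060i → escape time 1
(row=1, col=1): c = -1.3300 + 0.9060i → escape time 3
(row=1, col=2): c = -0.8600 + 0.9060i → escape time 3
(row=1, col=3): c = -0.3900 + 0.9060i → escape time 5
(row=1, col=4): c = 0.0800 + 0.9060i → escape time 5
(row=2, col=0): c = -1.8000 + 0.6420i → escape time 3
(row=2, col=1): c = -1.3300 + 0.6420i → escape time 3
(row=2, col=2): c = -0.8600 + 0.6420i → escape time 5
(row=2, col=3): c = -0.3900 + 0.6420i → escape time 5
(row=2, col=4): c = 0.0800 + 0.6420i → escape time 5
(row=3, col=0): c = -1.8000 + 0.3780i → escape time 3
(row=3, col=1): c = -1.3300 + 0.3780i → escape time 5
(row=3, col=2): c = -0.8600 + 0.3780i → escape time 5
(row=3, col=3): c = -0.3900 + 0.3780i → escape time 5
(row=3, col=4): c = 0.0800 + 0.3780i → escape time 5
(row=4, col=0): c = -1.8000 + 0.1140i → escape time 4
(row=4, col=1): c = -1.3300 + 0.1140i → escape time 5
(row=4, col=2): c = -0.8600 + 0.1140i → escape time 5
(row=4, col=3): c = -0.3900 + 0.1140i → escape time 5
(row=4, col=4): c = 0.0800 + 0.1140i → escape time 5
(row=5, col=0): c = -1.8000 + -0.1500i → escape time 4
(row=5, col=1): c = -1.3300 + -0.1500i → escape time 5
(row=5, col=2): c = -0.8600 + -0.1500i → escape time 5
(row=5, col=3): c = -0.3900 + -0.1500i → escape time 5
(row=5, col=4): c = 0.0800 + -0.1500i → escape time 5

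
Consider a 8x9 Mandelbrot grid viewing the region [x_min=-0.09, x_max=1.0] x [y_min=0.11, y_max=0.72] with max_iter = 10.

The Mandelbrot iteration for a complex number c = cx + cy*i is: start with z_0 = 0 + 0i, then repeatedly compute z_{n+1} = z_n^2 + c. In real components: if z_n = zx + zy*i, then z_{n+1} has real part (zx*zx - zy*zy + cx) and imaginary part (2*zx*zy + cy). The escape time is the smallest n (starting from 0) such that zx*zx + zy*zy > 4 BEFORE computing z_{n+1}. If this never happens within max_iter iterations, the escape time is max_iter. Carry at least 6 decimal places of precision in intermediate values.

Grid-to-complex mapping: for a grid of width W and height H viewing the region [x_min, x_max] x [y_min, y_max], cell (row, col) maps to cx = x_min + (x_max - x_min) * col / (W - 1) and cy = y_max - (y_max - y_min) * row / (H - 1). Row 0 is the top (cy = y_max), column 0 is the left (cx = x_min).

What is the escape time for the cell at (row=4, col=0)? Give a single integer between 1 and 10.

Answer: 10

Derivation:
z_0 = 0 + 0i, c = -0.0900 + 0.4150i
Iter 1: z = -0.0900 + 0.4150i, |z|^2 = 0.1803
Iter 2: z = -0.2541 + 0.3403i, |z|^2 = 0.1804
Iter 3: z = -0.1412 + 0.2420i, |z|^2 = 0.0785
Iter 4: z = -0.1286 + 0.3466i, |z|^2 = 0.1367
Iter 5: z = -0.1936 + 0.3258i, |z|^2 = 0.1436
Iter 6: z = -0.1587 + 0.2888i, |z|^2 = 0.1086
Iter 7: z = -0.1483 + 0.3233i, |z|^2 = 0.1265
Iter 8: z = -0.1726 + 0.3191i, |z|^2 = 0.1316
Iter 9: z = -0.1621 + 0.3049i, |z|^2 = 0.1192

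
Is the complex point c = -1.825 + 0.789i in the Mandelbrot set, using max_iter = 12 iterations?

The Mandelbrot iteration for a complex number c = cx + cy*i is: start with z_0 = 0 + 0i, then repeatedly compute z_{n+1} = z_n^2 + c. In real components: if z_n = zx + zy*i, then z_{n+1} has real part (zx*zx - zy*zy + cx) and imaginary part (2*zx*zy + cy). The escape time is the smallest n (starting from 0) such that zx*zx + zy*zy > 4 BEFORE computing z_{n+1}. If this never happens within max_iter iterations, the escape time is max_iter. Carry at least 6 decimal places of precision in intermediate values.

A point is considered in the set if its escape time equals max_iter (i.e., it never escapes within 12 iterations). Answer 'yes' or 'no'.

Answer: no

Derivation:
z_0 = 0 + 0i, c = -1.8250 + 0.7890i
Iter 1: z = -1.8250 + 0.7890i, |z|^2 = 3.9531
Iter 2: z = 0.8831 + -2.0909i, |z|^2 = 5.1515
Escaped at iteration 2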